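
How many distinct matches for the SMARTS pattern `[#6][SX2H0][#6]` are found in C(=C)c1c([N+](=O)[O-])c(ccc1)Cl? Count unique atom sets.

0

[#6][SX2H0][#6] is the SMARTS for a thioether: an aliphatic sulfur bridging two carbons with no H on the sulfur.
No fragment in the molecule satisfies every constraint, giving 0 matches.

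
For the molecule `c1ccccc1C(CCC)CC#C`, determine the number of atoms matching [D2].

9

The query [D2] means: atom with exactly two heavy-atom neighbours.
Check the 13 heavy atoms by environment: 4× C (D2) → match; 1× C (D3) → no; 2× C (D1) → no; 1× c (aromatic, D3) → no; 5× c (aromatic, D2) → match.
Summing the matching environments: 4 + 5 = 9 matching atoms.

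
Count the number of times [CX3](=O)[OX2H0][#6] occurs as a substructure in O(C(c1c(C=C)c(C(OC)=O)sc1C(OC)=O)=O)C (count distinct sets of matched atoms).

3

[CX3](=O)[OX2H0][#6] is the SMARTS for an ester: a carbonyl carbon bonded to an oxygen that is itself bonded to carbon (no H on that O).
The molecule carries 3 separate instances of a methyl-ester group (-C(=O)OCH3) meeting every constraint; each maps to a distinct set of atoms, giving 3 matches.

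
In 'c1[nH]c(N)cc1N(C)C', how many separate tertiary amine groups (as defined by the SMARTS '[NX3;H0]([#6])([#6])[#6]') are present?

[NX3;H0]([#6])([#6])[#6] is the SMARTS for a tertiary amine: a trivalent nitrogen with no H, bonded to three carbons.
Exactly one fragment in the molecule meets all constraints, giving 1 match.

1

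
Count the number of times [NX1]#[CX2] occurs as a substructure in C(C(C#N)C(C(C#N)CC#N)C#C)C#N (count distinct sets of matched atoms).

[NX1]#[CX2] is the SMARTS for a nitrile: a nitrogen triple-bonded to a two-connected carbon.
The molecule carries 4 separate instances of a nitrile (-C#N) meeting every constraint; each maps to a distinct set of atoms, giving 4 matches.

4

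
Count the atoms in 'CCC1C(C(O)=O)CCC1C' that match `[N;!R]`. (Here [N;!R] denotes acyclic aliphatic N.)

0

The query [N;!R] means: aliphatic nitrogen not in a ring.
Check the 11 heavy atoms by environment: 5× C (in 5-ring) → no; 4× C (acyclic) → no; 2× O (acyclic) → no.
No environment satisfies the query, so 0 matching atoms.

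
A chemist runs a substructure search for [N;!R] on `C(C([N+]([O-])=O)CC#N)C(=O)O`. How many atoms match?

2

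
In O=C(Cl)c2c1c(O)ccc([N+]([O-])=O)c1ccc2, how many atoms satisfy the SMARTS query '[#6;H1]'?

5

Check the 17 heavy atoms by environment: 5× c (aromatic, H0) → no; 5× c (aromatic, H1) → match; 1× N (charge +1, H0) → no; 1× O (charge -1, H0) → no; 2× O (H0) → no; 1× O (H1) → no; 1× C (H0) → no; 1× Cl (H0) → no.
That gives 5 matching atoms.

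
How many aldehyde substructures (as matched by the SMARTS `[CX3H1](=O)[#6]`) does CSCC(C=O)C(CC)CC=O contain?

[CX3H1](=O)[#6] is the SMARTS for an aldehyde: an sp2 carbon with one H, double-bonded to O and single-bonded to carbon.
The molecule carries 2 separate instances of an aldehyde (-CHO) meeting every constraint; each maps to a distinct set of atoms, giving 2 matches.

2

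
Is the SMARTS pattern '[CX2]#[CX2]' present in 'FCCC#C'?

Yes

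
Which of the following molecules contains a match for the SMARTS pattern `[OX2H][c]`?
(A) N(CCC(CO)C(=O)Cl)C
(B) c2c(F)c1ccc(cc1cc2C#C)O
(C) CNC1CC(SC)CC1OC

B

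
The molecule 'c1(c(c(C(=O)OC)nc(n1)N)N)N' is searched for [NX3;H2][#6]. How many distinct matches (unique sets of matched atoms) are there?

[NX3;H2][#6] is the SMARTS for a primary amine: a trivalent nitrogen with two H attached to carbon.
The molecule carries 3 separate instances of a primary amino group (-NH2) meeting every constraint; each maps to a distinct set of atoms, giving 3 matches.

3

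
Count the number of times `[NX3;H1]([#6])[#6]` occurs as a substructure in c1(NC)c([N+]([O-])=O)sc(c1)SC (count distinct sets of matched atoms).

1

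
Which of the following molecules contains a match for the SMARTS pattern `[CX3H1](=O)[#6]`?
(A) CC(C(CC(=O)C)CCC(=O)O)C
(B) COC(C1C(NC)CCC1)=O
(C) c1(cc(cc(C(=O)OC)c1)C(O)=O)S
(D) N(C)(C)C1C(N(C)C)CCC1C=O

D

[CX3H1](=O)[#6] describes an sp2 carbon with one H, double-bonded to O and single-bonded to carbon (an aldehyde).
(A) has an acetyl/ketone group (-C(=O)CH3) but the carbonyl carbon has H0 (two carbon neighbours), not H1.
(B) has a methyl-ester group (-C(=O)OCH3) but the carbonyl carbon has H0, not H1.
(C) has a carboxylic acid group (-C(=O)OH) but the carbonyl carbon has H0 and is bonded to O, not H1.
(D) contains an aldehyde (-CHO), which satisfies every atom and bond constraint.
So the answer is (D).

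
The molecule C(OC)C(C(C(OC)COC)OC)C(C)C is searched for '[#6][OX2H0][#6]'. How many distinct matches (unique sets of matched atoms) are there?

[#6][OX2H0][#6] is the SMARTS for an ether: an aliphatic oxygen bridging two carbons with no H on the oxygen.
The molecule carries 4 separate instances of a methoxy ether (-OCH3) meeting every constraint; each maps to a distinct set of atoms, giving 4 matches.

4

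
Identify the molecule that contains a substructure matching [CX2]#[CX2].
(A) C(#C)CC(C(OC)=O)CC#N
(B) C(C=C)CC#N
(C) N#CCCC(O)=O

[CX2]#[CX2] describes a carbon-carbon triple bond (an alkyne).
(A) contains an ethynyl group (-C#CH), which satisfies every atom and bond constraint.
(B) has a nitrile (-C#N) but the triple bond is C#N, not C#C.
(C) has a nitrile (-C#N) but the triple bond is C#N, not C#C.
So the answer is (A).

A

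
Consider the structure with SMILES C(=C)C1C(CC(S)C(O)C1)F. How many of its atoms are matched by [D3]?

4

The query [D3] means: atom with exactly three heavy-atom neighbours.
Check the 11 heavy atoms by environment: 4× C (D3) → match; 3× C (D2) → no; 1× F (D1) → no; 1× S (D1) → no; 1× O (D1) → no; 1× C (D1) → no.
That gives 4 matching atoms.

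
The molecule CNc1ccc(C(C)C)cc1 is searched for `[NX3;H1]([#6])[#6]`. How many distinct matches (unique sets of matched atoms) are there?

1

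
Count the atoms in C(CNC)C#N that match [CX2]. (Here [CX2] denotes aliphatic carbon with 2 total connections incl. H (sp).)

Check the 6 heavy atoms by environment: 3× C (X4) → no; 1× C (X2) → match; 1× N (X1) → no; 1× N (X3) → no.
That gives 1 matching atom.

1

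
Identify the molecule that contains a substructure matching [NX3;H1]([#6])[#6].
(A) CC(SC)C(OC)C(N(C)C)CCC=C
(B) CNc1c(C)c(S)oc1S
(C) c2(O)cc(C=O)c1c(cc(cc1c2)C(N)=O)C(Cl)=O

B

[NX3;H1]([#6])[#6] describes a trivalent nitrogen with one H, bonded to two carbons (a secondary amine).
(A) has a dimethylamino group (-N(CH3)2) but the nitrogen has H0, not H1.
(B) contains an N-methylamino group (-NHCH3), which satisfies every atom and bond constraint.
(C) has a primary amide (-C(=O)NH2) but the -C(=O)NH2 nitrogen has H2, not H1.
So the answer is (B).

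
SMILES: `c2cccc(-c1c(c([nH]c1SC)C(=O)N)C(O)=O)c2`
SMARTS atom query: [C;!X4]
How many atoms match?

The query [C;!X4] means: aliphatic carbon that does not have four total connections.
Check the 19 heavy atoms by environment: 1× n (aromatic, X3) → no; 10× c (aromatic, X3) → no; 1× S (X2) → no; 1× C (X4) → no; 2× C (X3) → match; 2× O (X1) → no; 1× O (X2) → no; 1× N (X3) → no.
That gives 2 matching atoms.

2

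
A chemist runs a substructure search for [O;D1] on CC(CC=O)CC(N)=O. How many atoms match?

2

The query [O;D1] means: aliphatic oxygen bonded to exactly one heavy atom.
Check the 9 heavy atoms by environment: 3× C (D2) → no; 2× C (D3) → no; 1× C (D1) → no; 2× O (D1) → match; 1× N (D1) → no.
That gives 2 matching atoms.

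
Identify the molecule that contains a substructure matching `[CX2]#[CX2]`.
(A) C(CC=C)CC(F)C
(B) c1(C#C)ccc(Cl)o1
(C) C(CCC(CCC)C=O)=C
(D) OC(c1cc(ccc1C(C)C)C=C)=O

B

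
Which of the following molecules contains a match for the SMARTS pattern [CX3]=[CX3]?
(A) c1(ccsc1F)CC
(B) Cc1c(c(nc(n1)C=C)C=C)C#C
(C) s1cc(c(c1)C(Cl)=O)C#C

B

[CX3]=[CX3] describes a non-aromatic C=C double bond between two sp2 carbons (an alkene).
(A) has an ethyl group (-CH2CH3) but its C-C bond is a single bond between CX4 carbons, not CX3=CX3.
(B) contains a vinyl group (-CH=CH2), which satisfies every atom and bond constraint.
(C) has an ethynyl group (-C#CH) but the C-C bond is a triple bond, not a double bond.
So the answer is (B).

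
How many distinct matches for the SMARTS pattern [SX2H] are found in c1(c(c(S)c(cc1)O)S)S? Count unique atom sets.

3

[SX2H] is the SMARTS for a thiol: an aliphatic sulfur with two connections, one being H.
The molecule carries 3 separate instances of a thiol (-SH) meeting every constraint; each maps to a distinct set of atoms, giving 3 matches.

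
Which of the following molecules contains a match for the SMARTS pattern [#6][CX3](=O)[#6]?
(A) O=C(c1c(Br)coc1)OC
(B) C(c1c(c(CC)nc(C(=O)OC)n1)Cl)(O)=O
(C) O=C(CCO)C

C

[#6][CX3](=O)[#6] describes a carbonyl carbon (no H) flanked by two carbons (a ketone).
(A) has a methyl-ester group (-C(=O)OCH3) but one neighbour of the carbonyl carbon is O, not C.
(B) has a methyl-ester group (-C(=O)OCH3) but one neighbour of the carbonyl carbon is O, not C.
(C) contains an acetyl/ketone group (-C(=O)CH3), which satisfies every atom and bond constraint.
So the answer is (C).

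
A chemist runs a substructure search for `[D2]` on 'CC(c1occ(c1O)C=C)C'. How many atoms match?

Check the 11 heavy atoms by environment: 1× o (aromatic, D2) → match; 3× c (aromatic, D3) → no; 1× c (aromatic, D2) → match; 1× C (D3) → no; 3× C (D1) → no; 1× C (D2) → match; 1× O (D1) → no.
Summing the matching environments: 1 + 1 + 1 = 3 matching atoms.

3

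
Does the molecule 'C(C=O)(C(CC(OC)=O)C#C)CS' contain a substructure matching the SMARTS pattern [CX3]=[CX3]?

The pattern [CX3]=[CX3] describes a non-aromatic C=C double bond between two sp2 carbons — an alkene.
The closest candidate here is an ethynyl group (-C#CH), but the C-C bond is a triple bond, not a double bond. No other fragment satisfies the full query, so there is no match.

No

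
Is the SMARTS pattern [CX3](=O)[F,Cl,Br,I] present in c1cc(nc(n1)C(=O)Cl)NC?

The pattern [CX3](=O)[F,Cl,Br,I] describes a carbonyl carbon bonded to a halogen — an acyl halide.
The molecule carries an acyl chloride (-C(=O)Cl), whose atoms satisfy every constraint of the query, so the pattern matches.

Yes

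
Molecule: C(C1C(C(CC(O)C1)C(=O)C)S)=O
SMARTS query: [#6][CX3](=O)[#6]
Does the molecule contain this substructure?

Yes

The pattern [#6][CX3](=O)[#6] describes a carbonyl carbon (no H) flanked by two carbons — a ketone.
The molecule carries an acetyl/ketone group (-C(=O)CH3), whose atoms satisfy every constraint of the query, so the pattern matches.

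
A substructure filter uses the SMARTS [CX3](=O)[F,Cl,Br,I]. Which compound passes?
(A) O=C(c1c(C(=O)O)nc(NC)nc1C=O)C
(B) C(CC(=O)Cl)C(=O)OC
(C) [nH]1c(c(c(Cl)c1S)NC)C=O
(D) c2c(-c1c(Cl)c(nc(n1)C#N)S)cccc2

B

[CX3](=O)[F,Cl,Br,I] describes a carbonyl carbon bonded to a halogen (an acyl halide).
(A) has a carboxylic acid group (-C(=O)OH) but the carbonyl is bonded to -OH, not to a halogen.
(B) contains an acyl chloride (-C(=O)Cl), which satisfies every atom and bond constraint.
(C) has a chloro substituent but the Cl is not on a carbonyl carbon.
(D) has a chloro substituent but the Cl is not on a carbonyl carbon.
So the answer is (B).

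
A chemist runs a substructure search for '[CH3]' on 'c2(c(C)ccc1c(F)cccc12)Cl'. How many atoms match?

1

The query [CH3] means: aliphatic carbon with exactly three hydrogens.
Check the 13 heavy atoms by environment: 5× c (aromatic, H0) → no; 5× c (aromatic, H1) → no; 1× F (H0) → no; 1× Cl (H0) → no; 1× C (H3) → match.
That gives 1 matching atom.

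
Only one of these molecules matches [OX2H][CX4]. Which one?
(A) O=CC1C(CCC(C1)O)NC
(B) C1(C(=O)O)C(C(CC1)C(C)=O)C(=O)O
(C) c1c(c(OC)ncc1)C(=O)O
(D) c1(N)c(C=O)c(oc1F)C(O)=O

A

[OX2H][CX4] describes a hydroxyl oxygen bound to an sp3 (X4) carbon (an aliphatic alcohol).
(A) contains a hydroxyl group (-OH), which satisfies every atom and bond constraint.
(B) has a carboxylic acid group (-C(=O)OH) but the -OH is on a CX3 carbonyl carbon, not a CX4 carbon.
(C) has a carboxylic acid group (-C(=O)OH) but the -OH is on a CX3 carbonyl carbon, not a CX4 carbon.
(D) has a carboxylic acid group (-C(=O)OH) but the -OH is on a CX3 carbonyl carbon, not a CX4 carbon.
So the answer is (A).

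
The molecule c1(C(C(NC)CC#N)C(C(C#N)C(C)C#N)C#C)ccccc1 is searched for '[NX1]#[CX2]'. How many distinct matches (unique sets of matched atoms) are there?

3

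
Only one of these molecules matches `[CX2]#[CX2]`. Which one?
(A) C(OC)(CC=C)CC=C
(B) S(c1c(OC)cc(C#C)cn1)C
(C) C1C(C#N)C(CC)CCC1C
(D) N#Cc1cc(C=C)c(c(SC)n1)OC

B

[CX2]#[CX2] describes a carbon-carbon triple bond (an alkyne).
(A) has a vinyl group (-CH=CH2) but the C=C is a double bond; both carbons are CX3, not CX2.
(B) contains an ethynyl group (-C#CH), which satisfies every atom and bond constraint.
(C) has a nitrile (-C#N) but the triple bond is C#N, not C#C.
(D) has a vinyl group (-CH=CH2) but the C=C is a double bond; both carbons are CX3, not CX2.
So the answer is (B).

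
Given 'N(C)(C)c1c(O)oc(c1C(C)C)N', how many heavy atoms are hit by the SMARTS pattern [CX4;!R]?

5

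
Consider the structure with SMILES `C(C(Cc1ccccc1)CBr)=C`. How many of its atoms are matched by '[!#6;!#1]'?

1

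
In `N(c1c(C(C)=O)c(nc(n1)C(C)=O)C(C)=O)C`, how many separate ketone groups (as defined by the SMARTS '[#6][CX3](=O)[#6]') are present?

3

[#6][CX3](=O)[#6] is the SMARTS for a ketone: a carbonyl carbon (no H) flanked by two carbons.
The molecule carries 3 separate instances of an acetyl/ketone group (-C(=O)CH3) meeting every constraint; each maps to a distinct set of atoms, giving 3 matches.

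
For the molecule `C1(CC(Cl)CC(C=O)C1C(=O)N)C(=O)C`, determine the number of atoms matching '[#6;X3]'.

3

The query [#6;X3] means: any carbon (aromatic or not) with three total connections.
Check the 15 heavy atoms by environment: 7× C (X4) → no; 3× C (X3) → match; 3× O (X1) → no; 1× N (X3) → no; 1× Cl (X1) → no.
That gives 3 matching atoms.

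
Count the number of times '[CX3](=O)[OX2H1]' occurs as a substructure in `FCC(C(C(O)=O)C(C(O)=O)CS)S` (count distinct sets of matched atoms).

2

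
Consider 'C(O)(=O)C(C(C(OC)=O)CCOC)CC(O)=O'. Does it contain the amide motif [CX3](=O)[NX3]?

No

The pattern [CX3](=O)[NX3] describes a carbonyl carbon bonded to a trivalent nitrogen — an amide.
The closest candidate here is a carboxylic acid group (-C(=O)OH), but the carbonyl is bonded to O, not to an NX3 nitrogen. No other fragment satisfies the full query, so there is no match.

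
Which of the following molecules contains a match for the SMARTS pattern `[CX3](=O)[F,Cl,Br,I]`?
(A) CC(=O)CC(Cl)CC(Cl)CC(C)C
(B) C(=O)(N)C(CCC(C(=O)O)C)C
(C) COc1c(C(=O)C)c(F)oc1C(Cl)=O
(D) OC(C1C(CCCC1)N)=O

[CX3](=O)[F,Cl,Br,I] describes a carbonyl carbon bonded to a halogen (an acyl halide).
(A) has a chloro substituent but the Cl is not on a carbonyl carbon.
(B) has a carboxylic acid group (-C(=O)OH) but the carbonyl is bonded to -OH, not to a halogen.
(C) contains an acyl chloride (-C(=O)Cl), which satisfies every atom and bond constraint.
(D) has a carboxylic acid group (-C(=O)OH) but the carbonyl is bonded to -OH, not to a halogen.
So the answer is (C).

C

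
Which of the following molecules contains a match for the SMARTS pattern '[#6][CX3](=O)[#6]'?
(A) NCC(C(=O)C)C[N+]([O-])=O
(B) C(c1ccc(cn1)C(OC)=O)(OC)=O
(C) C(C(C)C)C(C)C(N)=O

[#6][CX3](=O)[#6] describes a carbonyl carbon (no H) flanked by two carbons (a ketone).
(A) contains an acetyl/ketone group (-C(=O)CH3), which satisfies every atom and bond constraint.
(B) has a methyl-ester group (-C(=O)OCH3) but one neighbour of the carbonyl carbon is O, not C.
(C) has a primary amide (-C(=O)NH2) but one neighbour of the carbonyl carbon is N, not C.
So the answer is (A).

A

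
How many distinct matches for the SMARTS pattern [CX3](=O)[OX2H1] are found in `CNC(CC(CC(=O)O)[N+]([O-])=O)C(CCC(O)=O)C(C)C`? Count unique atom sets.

[CX3](=O)[OX2H1] is the SMARTS for a carboxylic acid: an sp2 carbon double-bonded to O and single-bonded to an -OH oxygen.
The molecule carries 2 separate instances of a carboxylic acid group (-C(=O)OH) meeting every constraint; each maps to a distinct set of atoms, giving 2 matches.

2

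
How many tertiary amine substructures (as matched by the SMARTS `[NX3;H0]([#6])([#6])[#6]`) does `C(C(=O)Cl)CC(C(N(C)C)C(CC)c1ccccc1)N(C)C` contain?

2

[NX3;H0]([#6])([#6])[#6] is the SMARTS for a tertiary amine: a trivalent nitrogen with no H, bonded to three carbons.
The molecule carries 2 separate instances of a dimethylamino group (-N(CH3)2) meeting every constraint; each maps to a distinct set of atoms, giving 2 matches.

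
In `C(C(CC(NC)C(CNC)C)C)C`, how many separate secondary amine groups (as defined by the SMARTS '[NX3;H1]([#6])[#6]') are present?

[NX3;H1]([#6])[#6] is the SMARTS for a secondary amine: a trivalent nitrogen with one H, bonded to two carbons.
The molecule carries 2 separate instances of an N-methylamino group (-NHCH3) meeting every constraint; each maps to a distinct set of atoms, giving 2 matches.

2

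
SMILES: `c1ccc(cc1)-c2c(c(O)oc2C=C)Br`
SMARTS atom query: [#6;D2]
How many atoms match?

6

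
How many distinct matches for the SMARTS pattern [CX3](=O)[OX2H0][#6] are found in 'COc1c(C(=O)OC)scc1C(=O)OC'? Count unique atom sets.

2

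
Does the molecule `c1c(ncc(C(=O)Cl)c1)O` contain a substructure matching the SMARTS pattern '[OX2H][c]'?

The pattern [OX2H][c] describes a hydroxyl oxygen attached to an aromatic carbon — a phenol.
The molecule carries a hydroxyl group (-OH), whose atoms satisfy every constraint of the query, so the pattern matches.

Yes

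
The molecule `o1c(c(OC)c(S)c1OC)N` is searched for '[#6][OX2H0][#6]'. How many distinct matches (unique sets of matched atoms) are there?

[#6][OX2H0][#6] is the SMARTS for an ether: an aliphatic oxygen bridging two carbons with no H on the oxygen.
The molecule carries 2 separate instances of a methoxy ether (-OCH3) meeting every constraint; each maps to a distinct set of atoms, giving 2 matches.

2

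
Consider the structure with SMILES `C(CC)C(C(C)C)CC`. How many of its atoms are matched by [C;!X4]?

0

The query [C;!X4] means: aliphatic carbon that does not have four total connections.
Check the 9 heavy atoms by environment: 9× C (X4) → no.
No environment satisfies the query, so 0 matching atoms.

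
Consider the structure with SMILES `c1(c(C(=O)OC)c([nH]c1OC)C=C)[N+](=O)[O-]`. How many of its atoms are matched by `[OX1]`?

Check the 16 heavy atoms by environment: 1× n (aromatic, X3) → no; 4× c (aromatic, X3) → no; 1× N (charge +1, X3) → no; 1× O (charge -1, X1) → match; 2× O (X1) → match; 2× O (X2) → no; 2× C (X4) → no; 3× C (X3) → no.
Summing the matching environments: 1 + 2 = 3 matching atoms.

3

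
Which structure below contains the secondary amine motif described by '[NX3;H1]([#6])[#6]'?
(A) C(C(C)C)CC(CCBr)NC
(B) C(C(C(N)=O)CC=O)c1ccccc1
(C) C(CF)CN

A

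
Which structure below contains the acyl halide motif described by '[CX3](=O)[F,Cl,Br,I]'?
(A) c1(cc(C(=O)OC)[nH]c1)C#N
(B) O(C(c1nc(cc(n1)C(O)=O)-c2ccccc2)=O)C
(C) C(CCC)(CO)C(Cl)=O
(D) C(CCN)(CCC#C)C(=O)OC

[CX3](=O)[F,Cl,Br,I] describes a carbonyl carbon bonded to a halogen (an acyl halide).
(A) has a methyl-ester group (-C(=O)OCH3) but the carbonyl is bonded to -O-C, not to a halogen.
(B) has a methyl-ester group (-C(=O)OCH3) but the carbonyl is bonded to -O-C, not to a halogen.
(C) contains an acyl chloride (-C(=O)Cl), which satisfies every atom and bond constraint.
(D) has a methyl-ester group (-C(=O)OCH3) but the carbonyl is bonded to -O-C, not to a halogen.
So the answer is (C).

C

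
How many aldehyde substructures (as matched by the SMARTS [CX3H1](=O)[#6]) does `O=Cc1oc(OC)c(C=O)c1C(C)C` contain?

2

[CX3H1](=O)[#6] is the SMARTS for an aldehyde: an sp2 carbon with one H, double-bonded to O and single-bonded to carbon.
The molecule carries 2 separate instances of an aldehyde (-CHO) meeting every constraint; each maps to a distinct set of atoms, giving 2 matches.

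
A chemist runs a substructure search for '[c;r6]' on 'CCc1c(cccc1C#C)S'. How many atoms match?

The query [c;r6] means: aromatic carbon that belongs to a six-membered ring.
Check the 11 heavy atoms by environment: 6× c (aromatic, in 6-ring) → match; 4× C (acyclic) → no; 1× S (acyclic) → no.
That gives 6 matching atoms.

6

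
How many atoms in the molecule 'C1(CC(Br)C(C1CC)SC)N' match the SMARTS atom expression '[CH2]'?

The query [CH2] means: aliphatic carbon with exactly two hydrogens.
Check the 11 heavy atoms by environment: 2× C (H2) → match; 4× C (H1) → no; 1× Br (H0) → no; 2× C (H3) → no; 1× N (H2) → no; 1× S (H0) → no.
That gives 2 matching atoms.

2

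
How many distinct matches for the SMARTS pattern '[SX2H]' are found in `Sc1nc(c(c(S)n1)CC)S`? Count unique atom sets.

3

[SX2H] is the SMARTS for a thiol: an aliphatic sulfur with two connections, one being H.
The molecule carries 3 separate instances of a thiol (-SH) meeting every constraint; each maps to a distinct set of atoms, giving 3 matches.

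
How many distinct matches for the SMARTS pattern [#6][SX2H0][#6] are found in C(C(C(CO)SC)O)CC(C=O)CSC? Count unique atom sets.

2

[#6][SX2H0][#6] is the SMARTS for a thioether: an aliphatic sulfur bridging two carbons with no H on the sulfur.
The molecule carries 2 separate instances of a methylthio ether (-SCH3) meeting every constraint; each maps to a distinct set of atoms, giving 2 matches.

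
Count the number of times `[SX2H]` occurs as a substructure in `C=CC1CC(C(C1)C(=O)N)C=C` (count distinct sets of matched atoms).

[SX2H] is the SMARTS for a thiol: an aliphatic sulfur with two connections, one being H.
No fragment in the molecule satisfies every constraint, giving 0 matches.

0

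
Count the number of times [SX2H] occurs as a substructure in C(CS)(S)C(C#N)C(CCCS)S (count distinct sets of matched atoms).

4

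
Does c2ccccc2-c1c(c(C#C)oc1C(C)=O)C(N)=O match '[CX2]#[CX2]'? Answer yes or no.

The pattern [CX2]#[CX2] describes a carbon-carbon triple bond — an alkyne.
The molecule carries an ethynyl group (-C#CH), whose atoms satisfy every constraint of the query, so the pattern matches.

Yes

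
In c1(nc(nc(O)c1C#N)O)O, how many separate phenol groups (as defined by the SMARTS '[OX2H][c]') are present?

[OX2H][c] is the SMARTS for a phenol: a hydroxyl oxygen attached to an aromatic carbon.
The molecule carries 3 separate instances of a hydroxyl group (-OH) meeting every constraint; each maps to a distinct set of atoms, giving 3 matches.

3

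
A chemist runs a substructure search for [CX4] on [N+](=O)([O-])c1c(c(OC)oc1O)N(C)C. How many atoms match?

3

The query [CX4] means: C with X4: aliphatic carbon with exactly 4 total connections (bonds + H).
Check the 14 heavy atoms by environment: 1× o (aromatic, X2) → no; 4× c (aromatic, X3) → no; 1× N (X3) → no; 3× C (X4) → match; 2× O (X2) → no; 1× N (charge +1, X3) → no; 1× O (charge -1, X1) → no; 1× O (X1) → no.
That gives 3 matching atoms.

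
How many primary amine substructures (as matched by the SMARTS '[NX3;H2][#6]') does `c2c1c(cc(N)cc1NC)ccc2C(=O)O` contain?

1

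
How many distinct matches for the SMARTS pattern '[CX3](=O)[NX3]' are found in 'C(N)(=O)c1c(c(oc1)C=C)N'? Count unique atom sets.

1

[CX3](=O)[NX3] is the SMARTS for an amide: a carbonyl carbon bonded to a trivalent nitrogen.
Exactly one fragment in the molecule meets all constraints, giving 1 match.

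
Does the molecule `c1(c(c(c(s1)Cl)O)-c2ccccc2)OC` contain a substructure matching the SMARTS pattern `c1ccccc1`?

Yes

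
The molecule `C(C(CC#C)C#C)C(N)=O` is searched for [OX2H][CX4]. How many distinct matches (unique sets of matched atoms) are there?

0

[OX2H][CX4] is the SMARTS for an aliphatic alcohol: a hydroxyl oxygen bound to an sp3 (X4) carbon.
No fragment in the molecule satisfies every constraint, giving 0 matches.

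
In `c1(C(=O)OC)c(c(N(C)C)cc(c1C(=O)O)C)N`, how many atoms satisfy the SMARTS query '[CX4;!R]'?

The query [CX4;!R] means: aliphatic carbon with four total connections, not in a ring.
Check the 18 heavy atoms by environment: 6× c (aromatic, X3, in 6-ring) → no; 2× N (X3, acyclic) → no; 4× C (X4, acyclic) → match; 2× C (X3, acyclic) → no; 2× O (X1, acyclic) → no; 2× O (X2, acyclic) → no.
That gives 4 matching atoms.

4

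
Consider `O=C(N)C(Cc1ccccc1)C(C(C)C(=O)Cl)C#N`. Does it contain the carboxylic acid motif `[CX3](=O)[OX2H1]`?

No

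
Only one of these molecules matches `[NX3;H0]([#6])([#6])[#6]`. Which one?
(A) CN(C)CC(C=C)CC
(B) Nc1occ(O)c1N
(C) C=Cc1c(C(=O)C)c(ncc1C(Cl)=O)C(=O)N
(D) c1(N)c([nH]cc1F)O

[NX3;H0]([#6])([#6])[#6] describes a trivalent nitrogen with no H, bonded to three carbons (a tertiary amine).
(A) contains a dimethylamino group (-N(CH3)2), which satisfies every atom and bond constraint.
(B) has a primary amino group (-NH2) but the nitrogen has H2, not H0 with three carbons.
(C) has a primary amide (-C(=O)NH2) but the amide nitrogen has H2 and only one carbon neighbour.
(D) has a primary amino group (-NH2) but the nitrogen has H2, not H0 with three carbons.
So the answer is (A).

A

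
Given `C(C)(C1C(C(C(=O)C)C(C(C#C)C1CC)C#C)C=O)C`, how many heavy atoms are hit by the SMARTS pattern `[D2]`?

The query [D2] means: atom with exactly two heavy-atom neighbours.
Check the 20 heavy atoms by environment: 8× C (D3) → no; 4× C (D2) → match; 6× C (D1) → no; 2× O (D1) → no.
That gives 4 matching atoms.

4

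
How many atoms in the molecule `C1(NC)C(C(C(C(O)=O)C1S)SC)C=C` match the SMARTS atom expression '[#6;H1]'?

6

The query [#6;H1] means: any carbon bearing exactly one hydrogen.
Check the 15 heavy atoms by environment: 6× C (H1) → match; 1× S (H0) → no; 2× C (H3) → no; 1× C (H2) → no; 1× N (H1) → no; 1× S (H1) → no; 1× C (H0) → no; 1× O (H0) → no; 1× O (H1) → no.
That gives 6 matching atoms.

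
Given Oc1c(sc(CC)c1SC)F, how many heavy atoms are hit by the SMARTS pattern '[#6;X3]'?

4

The query [#6;X3] means: any carbon (aromatic or not) with three total connections.
Check the 11 heavy atoms by environment: 1× s (aromatic, X2) → no; 4× c (aromatic, X3) → match; 3× C (X4) → no; 1× F (X1) → no; 1× O (X2) → no; 1× S (X2) → no.
That gives 4 matching atoms.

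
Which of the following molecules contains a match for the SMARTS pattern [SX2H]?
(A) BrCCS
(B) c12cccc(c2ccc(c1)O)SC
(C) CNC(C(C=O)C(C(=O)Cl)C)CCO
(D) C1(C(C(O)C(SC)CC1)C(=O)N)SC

A

[SX2H] describes an aliphatic sulfur with two connections, one being H (a thiol).
(A) contains a thiol (-SH), which satisfies every atom and bond constraint.
(B) has a methylthio ether (-SCH3) but the sulfur has H0 (bonded to two carbons), not H1.
(C) has a hydroxyl group (-OH) but it is an -OH, not an -SH.
(D) has a methylthio ether (-SCH3) but the sulfur has H0 (bonded to two carbons), not H1.
So the answer is (A).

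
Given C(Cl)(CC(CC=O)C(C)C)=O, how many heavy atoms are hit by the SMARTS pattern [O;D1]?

The query [O;D1] means: aliphatic oxygen bonded to exactly one heavy atom.
Check the 11 heavy atoms by environment: 3× C (D2) → no; 3× C (D3) → no; 2× O (D1) → match; 1× Cl (D1) → no; 2× C (D1) → no.
That gives 2 matching atoms.

2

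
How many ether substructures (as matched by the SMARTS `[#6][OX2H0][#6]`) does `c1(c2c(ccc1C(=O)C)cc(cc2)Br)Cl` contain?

[#6][OX2H0][#6] is the SMARTS for an ether: an aliphatic oxygen bridging two carbons with no H on the oxygen.
No fragment in the molecule satisfies every constraint, giving 0 matches.

0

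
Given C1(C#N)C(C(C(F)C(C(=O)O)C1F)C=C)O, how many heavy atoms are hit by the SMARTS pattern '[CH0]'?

2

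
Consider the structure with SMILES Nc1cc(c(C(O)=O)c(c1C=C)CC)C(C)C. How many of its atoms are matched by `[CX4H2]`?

The query [CX4H2] means: sp3 carbon (X4) with exactly two hydrogens.
Check the 17 heavy atoms by environment: 5× c (aromatic, H0, X3) → no; 1× c (aromatic, H1, X3) → no; 1× C (H2, X4) → match; 3× C (H3, X4) → no; 1× N (H2, X3) → no; 1× C (H1, X3) → no; 1× C (H2, X3) → no; 1× C (H0, X3) → no; 1× O (H0, X1) → no; 1× O (H1, X2) → no; 1× C (H1, X4) → no.
That gives 1 matching atom.

1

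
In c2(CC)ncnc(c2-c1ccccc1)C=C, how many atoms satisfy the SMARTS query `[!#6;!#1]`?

2

The query [!#6;!#1] means: not carbon and not hydrogen — any heteroatom.
Check the 16 heavy atoms by environment: 2× n (aromatic) → match; 10× c (aromatic) → no; 4× C → no.
That gives 2 matching atoms.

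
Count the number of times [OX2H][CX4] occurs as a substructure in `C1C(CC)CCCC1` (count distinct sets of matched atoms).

0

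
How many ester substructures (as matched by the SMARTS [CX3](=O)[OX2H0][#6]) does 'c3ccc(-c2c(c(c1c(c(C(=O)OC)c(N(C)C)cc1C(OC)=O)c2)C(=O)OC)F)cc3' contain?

[CX3](=O)[OX2H0][#6] is the SMARTS for an ester: a carbonyl carbon bonded to an oxygen that is itself bonded to carbon (no H on that O).
The molecule carries 3 separate instances of a methyl-ester group (-C(=O)OCH3) meeting every constraint; each maps to a distinct set of atoms, giving 3 matches.

3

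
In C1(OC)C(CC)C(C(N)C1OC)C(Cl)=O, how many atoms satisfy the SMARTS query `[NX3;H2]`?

1

The query [NX3;H2] means: aliphatic N with 3 total connections, two of them H — an -NH2 nitrogen (amine or amide).
Check the 15 heavy atoms by environment: 5× C (H1, X4) → no; 1× C (H0, X3) → no; 1× O (H0, X1) → no; 1× Cl (H0, X1) → no; 2× O (H0, X2) → no; 3× C (H3, X4) → no; 1× C (H2, X4) → no; 1× N (H2, X3) → match.
That gives 1 matching atom.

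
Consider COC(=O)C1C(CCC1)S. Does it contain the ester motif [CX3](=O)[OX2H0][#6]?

The pattern [CX3](=O)[OX2H0][#6] describes a carbonyl carbon bonded to an oxygen that is itself bonded to carbon (no H on that O) — an ester.
The molecule carries a methyl-ester group (-C(=O)OCH3), whose atoms satisfy every constraint of the query, so the pattern matches.

Yes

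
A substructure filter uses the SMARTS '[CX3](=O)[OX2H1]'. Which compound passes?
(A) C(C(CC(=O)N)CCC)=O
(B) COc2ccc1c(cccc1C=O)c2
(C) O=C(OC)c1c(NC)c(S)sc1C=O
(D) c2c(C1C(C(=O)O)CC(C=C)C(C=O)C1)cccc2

[CX3](=O)[OX2H1] describes an sp2 carbon double-bonded to O and single-bonded to an -OH oxygen (a carboxylic acid).
(A) has a primary amide (-C(=O)NH2) but the carbonyl is bonded to N, not to an -OH oxygen.
(B) has an aldehyde (-CHO) but there is no singly-bonded oxygen on the carbonyl carbon.
(C) has an aldehyde (-CHO) but there is no singly-bonded oxygen on the carbonyl carbon.
(D) contains a carboxylic acid group (-C(=O)OH), which satisfies every atom and bond constraint.
So the answer is (D).

D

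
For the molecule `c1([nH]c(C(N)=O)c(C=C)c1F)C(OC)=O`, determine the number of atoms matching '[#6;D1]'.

Check the 15 heavy atoms by environment: 1× n (aromatic, D2) → no; 4× c (aromatic, D3) → no; 2× C (D3) → no; 2× O (D1) → no; 1× O (D2) → no; 2× C (D1) → match; 1× F (D1) → no; 1× N (D1) → no; 1× C (D2) → no.
That gives 2 matching atoms.

2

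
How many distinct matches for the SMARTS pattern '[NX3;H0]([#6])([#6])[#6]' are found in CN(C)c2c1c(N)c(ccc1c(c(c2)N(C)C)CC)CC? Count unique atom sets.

2

[NX3;H0]([#6])([#6])[#6] is the SMARTS for a tertiary amine: a trivalent nitrogen with no H, bonded to three carbons.
The molecule carries 2 separate instances of a dimethylamino group (-N(CH3)2) meeting every constraint; each maps to a distinct set of atoms, giving 2 matches.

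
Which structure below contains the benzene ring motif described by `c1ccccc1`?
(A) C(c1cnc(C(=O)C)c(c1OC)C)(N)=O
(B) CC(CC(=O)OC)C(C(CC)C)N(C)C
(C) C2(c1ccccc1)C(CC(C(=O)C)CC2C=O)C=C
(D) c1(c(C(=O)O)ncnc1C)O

c1ccccc1 describes six aromatic carbons in a ring (a benzene ring).
(A) has a methyl group (-CH3) but no six-membered all-carbon aromatic ring is present.
(B) has a methyl group (-CH3) but no six-membered all-carbon aromatic ring is present.
(C) contains a phenyl ring, which satisfies every atom and bond constraint.
(D) has a methyl group (-CH3) but no six-membered all-carbon aromatic ring is present.
So the answer is (C).

C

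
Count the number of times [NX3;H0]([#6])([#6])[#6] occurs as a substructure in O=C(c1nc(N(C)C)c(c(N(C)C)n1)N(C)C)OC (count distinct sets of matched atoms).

3

[NX3;H0]([#6])([#6])[#6] is the SMARTS for a tertiary amine: a trivalent nitrogen with no H, bonded to three carbons.
The molecule carries 3 separate instances of a dimethylamino group (-N(CH3)2) meeting every constraint; each maps to a distinct set of atoms, giving 3 matches.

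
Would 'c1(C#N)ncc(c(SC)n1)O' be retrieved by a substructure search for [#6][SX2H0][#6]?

Yes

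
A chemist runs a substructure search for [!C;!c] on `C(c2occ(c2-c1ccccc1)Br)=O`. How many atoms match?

3

The query [!C;!c] means: neither aliphatic nor aromatic carbon — same as [!#6].
Check the 14 heavy atoms by environment: 1× o (aromatic) → match; 10× c (aromatic) → no; 1× C → no; 1× O → match; 1× Br → match.
Summing the matching environments: 1 + 1 + 1 = 3 matching atoms.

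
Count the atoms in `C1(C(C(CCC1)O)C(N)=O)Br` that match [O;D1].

The query [O;D1] means: aliphatic oxygen bonded to exactly one heavy atom.
Check the 11 heavy atoms by environment: 4× C (D3) → no; 3× C (D2) → no; 1× Br (D1) → no; 2× O (D1) → match; 1× N (D1) → no.
That gives 2 matching atoms.

2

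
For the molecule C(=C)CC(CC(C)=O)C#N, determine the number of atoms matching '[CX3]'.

3

The query [CX3] means: C with X3: aliphatic carbon with exactly 3 total connections.
Check the 10 heavy atoms by environment: 4× C (X4) → no; 3× C (X3) → match; 1× O (X1) → no; 1× C (X2) → no; 1× N (X1) → no.
That gives 3 matching atoms.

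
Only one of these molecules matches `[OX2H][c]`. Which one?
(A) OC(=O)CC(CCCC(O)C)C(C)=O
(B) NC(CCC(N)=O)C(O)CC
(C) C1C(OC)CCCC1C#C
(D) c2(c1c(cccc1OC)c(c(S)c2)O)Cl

D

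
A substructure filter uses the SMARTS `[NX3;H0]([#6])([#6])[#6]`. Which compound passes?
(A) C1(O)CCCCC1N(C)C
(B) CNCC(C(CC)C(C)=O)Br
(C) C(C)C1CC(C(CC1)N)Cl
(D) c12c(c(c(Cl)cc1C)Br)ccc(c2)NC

A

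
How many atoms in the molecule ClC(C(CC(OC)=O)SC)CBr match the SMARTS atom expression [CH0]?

1

The query [CH0] means: aliphatic carbon with no attached hydrogen.
Check the 12 heavy atoms by environment: 2× C (H2) → no; 2× C (H1) → no; 1× Cl (H0) → no; 1× S (H0) → no; 2× C (H3) → no; 1× Br (H0) → no; 1× C (H0) → match; 2× O (H0) → no.
That gives 1 matching atom.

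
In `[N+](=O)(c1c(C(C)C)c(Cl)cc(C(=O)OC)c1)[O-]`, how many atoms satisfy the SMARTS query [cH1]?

2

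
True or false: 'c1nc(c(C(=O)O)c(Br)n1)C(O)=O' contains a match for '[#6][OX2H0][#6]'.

The pattern [#6][OX2H0][#6] describes an aliphatic oxygen bridging two carbons with no H on the oxygen — an ether.
The closest candidate here is a carboxylic acid group (-C(=O)OH), but the -OH oxygen has H1; the =O is OX1, not OX2. No other fragment satisfies the full query, so there is no match.

False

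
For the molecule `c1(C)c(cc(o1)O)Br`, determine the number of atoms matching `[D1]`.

The query [D1] means: atom with exactly one heavy-atom neighbour (degree 1).
Check the 8 heavy atoms by environment: 1× o (aromatic, D2) → no; 3× c (aromatic, D3) → no; 1× c (aromatic, D2) → no; 1× Br (D1) → match; 1× C (D1) → match; 1× O (D1) → match.
Summing the matching environments: 1 + 1 + 1 = 3 matching atoms.

3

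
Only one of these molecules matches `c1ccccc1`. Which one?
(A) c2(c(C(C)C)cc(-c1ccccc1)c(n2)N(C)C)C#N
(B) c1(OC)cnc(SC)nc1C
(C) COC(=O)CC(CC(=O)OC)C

c1ccccc1 describes six aromatic carbons in a ring (a benzene ring).
(A) contains a phenyl ring, which satisfies every atom and bond constraint.
(B) has a methyl group (-CH3) but no six-membered all-carbon aromatic ring is present.
(C) has a methyl group (-CH3) but no six-membered all-carbon aromatic ring is present.
So the answer is (A).

A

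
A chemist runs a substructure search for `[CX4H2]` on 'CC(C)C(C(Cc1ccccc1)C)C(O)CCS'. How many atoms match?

3

The query [CX4H2] means: sp3 carbon (X4) with exactly two hydrogens.
Check the 18 heavy atoms by environment: 3× C (H2, X4) → match; 4× C (H1, X4) → no; 1× O (H1, X2) → no; 1× S (H1, X2) → no; 3× C (H3, X4) → no; 1× c (aromatic, H0, X3) → no; 5× c (aromatic, H1, X3) → no.
That gives 3 matching atoms.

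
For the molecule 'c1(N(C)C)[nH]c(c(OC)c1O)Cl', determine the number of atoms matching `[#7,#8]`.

4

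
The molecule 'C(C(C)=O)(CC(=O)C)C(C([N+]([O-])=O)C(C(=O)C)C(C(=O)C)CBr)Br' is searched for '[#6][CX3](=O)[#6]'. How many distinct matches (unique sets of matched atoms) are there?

4

[#6][CX3](=O)[#6] is the SMARTS for a ketone: a carbonyl carbon (no H) flanked by two carbons.
The molecule carries 4 separate instances of an acetyl/ketone group (-C(=O)CH3) meeting every constraint; each maps to a distinct set of atoms, giving 4 matches.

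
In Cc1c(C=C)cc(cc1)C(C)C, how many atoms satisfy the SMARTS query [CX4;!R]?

The query [CX4;!R] means: aliphatic carbon with four total connections, not in a ring.
Check the 12 heavy atoms by environment: 6× c (aromatic, X3, in 6-ring) → no; 4× C (X4, acyclic) → match; 2× C (X3, acyclic) → no.
That gives 4 matching atoms.

4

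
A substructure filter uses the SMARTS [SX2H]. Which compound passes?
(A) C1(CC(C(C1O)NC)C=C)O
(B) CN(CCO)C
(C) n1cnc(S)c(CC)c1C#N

C

[SX2H] describes an aliphatic sulfur with two connections, one being H (a thiol).
(A) has a hydroxyl group (-OH) but it is an -OH, not an -SH.
(B) has a hydroxyl group (-OH) but it is an -OH, not an -SH.
(C) contains a thiol (-SH), which satisfies every atom and bond constraint.
So the answer is (C).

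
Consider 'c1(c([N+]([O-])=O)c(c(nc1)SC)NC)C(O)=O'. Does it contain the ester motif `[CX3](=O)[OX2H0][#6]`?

No

The pattern [CX3](=O)[OX2H0][#6] describes a carbonyl carbon bonded to an oxygen that is itself bonded to carbon (no H on that O) — an ester.
The closest candidate here is a carboxylic acid group (-C(=O)OH), but the singly-bonded O carries H (OX2H1, not H0). No other fragment satisfies the full query, so there is no match.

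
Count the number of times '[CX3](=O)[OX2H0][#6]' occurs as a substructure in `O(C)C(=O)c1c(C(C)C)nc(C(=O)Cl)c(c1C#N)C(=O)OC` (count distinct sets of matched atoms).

2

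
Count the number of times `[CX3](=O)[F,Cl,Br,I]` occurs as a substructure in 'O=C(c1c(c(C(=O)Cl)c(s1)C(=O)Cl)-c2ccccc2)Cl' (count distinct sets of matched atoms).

3

[CX3](=O)[F,Cl,Br,I] is the SMARTS for an acyl halide: a carbonyl carbon bonded to a halogen.
The molecule carries 3 separate instances of an acyl chloride (-C(=O)Cl) meeting every constraint; each maps to a distinct set of atoms, giving 3 matches.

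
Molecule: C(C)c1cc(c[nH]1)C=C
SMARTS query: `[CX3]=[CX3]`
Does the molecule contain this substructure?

The pattern [CX3]=[CX3] describes a non-aromatic C=C double bond between two sp2 carbons — an alkene.
The molecule carries a vinyl group (-CH=CH2), whose atoms satisfy every constraint of the query, so the pattern matches.

Yes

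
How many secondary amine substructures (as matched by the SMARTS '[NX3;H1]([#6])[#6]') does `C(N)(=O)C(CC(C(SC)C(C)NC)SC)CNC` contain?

2

[NX3;H1]([#6])[#6] is the SMARTS for a secondary amine: a trivalent nitrogen with one H, bonded to two carbons.
The molecule carries 2 separate instances of an N-methylamino group (-NHCH3) meeting every constraint; each maps to a distinct set of atoms, giving 2 matches.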